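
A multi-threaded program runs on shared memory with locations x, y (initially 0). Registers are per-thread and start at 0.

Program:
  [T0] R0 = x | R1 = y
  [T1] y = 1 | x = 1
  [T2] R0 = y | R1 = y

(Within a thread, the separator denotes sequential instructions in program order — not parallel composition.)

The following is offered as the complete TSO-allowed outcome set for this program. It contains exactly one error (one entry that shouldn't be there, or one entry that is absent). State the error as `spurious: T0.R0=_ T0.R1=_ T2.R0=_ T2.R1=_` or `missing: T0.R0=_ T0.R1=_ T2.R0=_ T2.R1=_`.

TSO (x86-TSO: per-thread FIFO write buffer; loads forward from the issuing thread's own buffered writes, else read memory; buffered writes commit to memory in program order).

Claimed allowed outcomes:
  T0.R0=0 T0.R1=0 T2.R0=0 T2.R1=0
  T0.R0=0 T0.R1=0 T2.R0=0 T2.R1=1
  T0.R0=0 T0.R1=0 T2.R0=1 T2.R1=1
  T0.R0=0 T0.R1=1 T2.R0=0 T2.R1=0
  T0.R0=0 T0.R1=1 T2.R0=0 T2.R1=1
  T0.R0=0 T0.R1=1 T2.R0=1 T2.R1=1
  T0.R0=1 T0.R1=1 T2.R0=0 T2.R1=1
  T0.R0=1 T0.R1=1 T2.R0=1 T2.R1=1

outcome vector order: (T0.R0,T0.R1,T2.R0,T2.R1)
TSO (9): (0,0,0,0), (0,0,0,1), (0,0,1,1), (0,1,0,0), (0,1,0,1), (0,1,1,1), (1,1,0,0), (1,1,0,1), (1,1,1,1)
TSO∖claimed = {(1,1,0,0)}

missing: T0.R0=1 T0.R1=1 T2.R0=0 T2.R1=0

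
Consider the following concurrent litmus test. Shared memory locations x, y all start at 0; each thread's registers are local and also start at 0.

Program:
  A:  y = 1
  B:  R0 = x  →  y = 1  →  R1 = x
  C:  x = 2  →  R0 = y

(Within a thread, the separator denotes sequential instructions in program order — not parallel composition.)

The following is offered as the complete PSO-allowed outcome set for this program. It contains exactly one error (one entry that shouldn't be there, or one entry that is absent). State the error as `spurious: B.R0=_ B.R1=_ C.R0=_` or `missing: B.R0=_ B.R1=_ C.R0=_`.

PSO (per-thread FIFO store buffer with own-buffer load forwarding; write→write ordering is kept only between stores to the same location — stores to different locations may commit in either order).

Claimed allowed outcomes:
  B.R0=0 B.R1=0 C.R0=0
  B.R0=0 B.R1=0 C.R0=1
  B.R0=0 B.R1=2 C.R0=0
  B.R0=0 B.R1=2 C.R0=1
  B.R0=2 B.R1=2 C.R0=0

missing: B.R0=2 B.R1=2 C.R0=1

outcome vector order: (B.R0,B.R1,C.R0)
[PSO] allowed = {(0,0,0); (0,0,1); (0,2,0); (0,2,1); (2,2,0); (2,2,1)}
PSO∖claimed = {(2,2,1)}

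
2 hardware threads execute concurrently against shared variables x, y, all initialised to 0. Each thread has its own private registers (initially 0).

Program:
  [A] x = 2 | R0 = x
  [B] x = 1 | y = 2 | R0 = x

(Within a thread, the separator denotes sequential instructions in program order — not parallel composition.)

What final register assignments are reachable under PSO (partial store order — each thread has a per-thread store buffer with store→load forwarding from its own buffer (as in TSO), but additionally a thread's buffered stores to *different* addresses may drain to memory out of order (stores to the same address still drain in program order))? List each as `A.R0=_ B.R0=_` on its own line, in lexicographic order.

A.R0=1 B.R0=1
A.R0=2 B.R0=1
A.R0=2 B.R0=2

outcome vector order: (A.R0,B.R0)
|PSO outcomes| = 3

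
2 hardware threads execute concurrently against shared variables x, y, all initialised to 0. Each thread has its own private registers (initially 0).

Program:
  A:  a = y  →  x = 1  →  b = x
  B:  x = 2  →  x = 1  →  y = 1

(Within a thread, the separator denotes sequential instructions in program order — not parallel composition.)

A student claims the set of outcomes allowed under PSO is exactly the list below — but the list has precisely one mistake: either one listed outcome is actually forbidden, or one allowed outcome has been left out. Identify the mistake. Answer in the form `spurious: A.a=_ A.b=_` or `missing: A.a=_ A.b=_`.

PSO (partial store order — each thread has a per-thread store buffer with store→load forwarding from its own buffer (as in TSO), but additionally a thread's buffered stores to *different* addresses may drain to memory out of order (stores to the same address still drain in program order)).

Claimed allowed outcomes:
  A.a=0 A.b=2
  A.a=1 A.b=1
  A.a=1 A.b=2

outcome vector order: (A.a,A.b)
under PSO → 0/1, 0/2, 1/1, 1/2
PSO∖claimed = {0/1}

missing: A.a=0 A.b=1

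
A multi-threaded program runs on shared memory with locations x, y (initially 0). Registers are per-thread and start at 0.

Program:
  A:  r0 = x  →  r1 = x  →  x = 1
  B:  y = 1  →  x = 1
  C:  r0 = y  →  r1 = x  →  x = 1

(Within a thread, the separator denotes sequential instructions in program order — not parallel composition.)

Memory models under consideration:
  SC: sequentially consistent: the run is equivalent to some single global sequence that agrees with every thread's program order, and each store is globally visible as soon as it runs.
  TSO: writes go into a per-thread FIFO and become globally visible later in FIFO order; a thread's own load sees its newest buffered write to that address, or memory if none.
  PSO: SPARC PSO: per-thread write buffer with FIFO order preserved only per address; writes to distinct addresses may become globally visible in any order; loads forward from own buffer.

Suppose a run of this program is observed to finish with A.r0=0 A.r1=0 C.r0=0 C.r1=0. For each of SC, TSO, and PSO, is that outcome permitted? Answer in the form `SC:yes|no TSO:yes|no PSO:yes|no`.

outcome vector order: (A.r0,A.r1,C.r0,C.r1)
SC (12): <0 0 0 0>; <0 0 0 1>; <0 0 1 0>; <0 0 1 1>; <0 1 0 0>; <0 1 0 1>; <0 1 1 0>; <0 1 1 1>; <1 1 0 0>; <1 1 0 1>; <1 1 1 0>; <1 1 1 1>
TSO (12): <0 0 0 0>; <0 0 0 1>; <0 0 1 0>; <0 0 1 1>; <0 1 0 0>; <0 1 0 1>; <0 1 1 0>; <0 1 1 1>; <1 1 0 0>; <1 1 0 1>; <1 1 1 0>; <1 1 1 1>
PSO (12): <0 0 0 0>; <0 0 0 1>; <0 0 1 0>; <0 0 1 1>; <0 1 0 0>; <0 1 0 1>; <0 1 1 0>; <0 1 1 1>; <1 1 0 0>; <1 1 0 1>; <1 1 1 0>; <1 1 1 1>
target <0 0 0 0> ∈ {SC,TSO,PSO}

SC:yes TSO:yes PSO:yes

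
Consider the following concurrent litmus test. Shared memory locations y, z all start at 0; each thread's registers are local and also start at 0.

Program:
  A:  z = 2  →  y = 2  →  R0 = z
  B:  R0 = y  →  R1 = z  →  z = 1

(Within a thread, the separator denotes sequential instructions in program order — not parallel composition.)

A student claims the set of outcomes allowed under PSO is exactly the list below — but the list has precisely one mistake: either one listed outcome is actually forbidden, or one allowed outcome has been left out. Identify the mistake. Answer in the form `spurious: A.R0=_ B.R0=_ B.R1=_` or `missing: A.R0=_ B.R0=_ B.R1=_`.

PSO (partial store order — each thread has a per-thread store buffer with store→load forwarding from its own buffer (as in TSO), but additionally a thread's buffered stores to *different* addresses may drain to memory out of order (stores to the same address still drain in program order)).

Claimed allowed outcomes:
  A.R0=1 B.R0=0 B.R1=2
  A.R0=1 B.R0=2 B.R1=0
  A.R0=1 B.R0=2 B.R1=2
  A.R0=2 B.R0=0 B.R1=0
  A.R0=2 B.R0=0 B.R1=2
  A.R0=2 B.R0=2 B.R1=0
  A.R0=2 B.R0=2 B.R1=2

outcome vector order: (A.R0,B.R0,B.R1)
under PSO → 1/0/0 1/0/2 1/2/0 1/2/2 2/0/0 2/0/2 2/2/0 2/2/2
PSO∖claimed = {1/0/0}

missing: A.R0=1 B.R0=0 B.R1=0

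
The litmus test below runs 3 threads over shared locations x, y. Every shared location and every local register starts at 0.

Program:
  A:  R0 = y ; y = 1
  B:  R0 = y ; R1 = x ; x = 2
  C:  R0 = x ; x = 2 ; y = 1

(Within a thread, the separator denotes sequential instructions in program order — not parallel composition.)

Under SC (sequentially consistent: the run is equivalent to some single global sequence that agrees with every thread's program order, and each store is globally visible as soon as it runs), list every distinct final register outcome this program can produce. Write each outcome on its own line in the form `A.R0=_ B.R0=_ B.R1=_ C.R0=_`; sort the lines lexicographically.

A.R0=0 B.R0=0 B.R1=0 C.R0=0
A.R0=0 B.R0=0 B.R1=0 C.R0=2
A.R0=0 B.R0=0 B.R1=2 C.R0=0
A.R0=0 B.R0=1 B.R1=0 C.R0=0
A.R0=0 B.R0=1 B.R1=0 C.R0=2
A.R0=0 B.R0=1 B.R1=2 C.R0=0
A.R0=1 B.R0=0 B.R1=0 C.R0=0
A.R0=1 B.R0=0 B.R1=0 C.R0=2
A.R0=1 B.R0=0 B.R1=2 C.R0=0
A.R0=1 B.R0=1 B.R1=2 C.R0=0

outcome vector order: (A.R0,B.R0,B.R1,C.R0)
|SC outcomes| = 10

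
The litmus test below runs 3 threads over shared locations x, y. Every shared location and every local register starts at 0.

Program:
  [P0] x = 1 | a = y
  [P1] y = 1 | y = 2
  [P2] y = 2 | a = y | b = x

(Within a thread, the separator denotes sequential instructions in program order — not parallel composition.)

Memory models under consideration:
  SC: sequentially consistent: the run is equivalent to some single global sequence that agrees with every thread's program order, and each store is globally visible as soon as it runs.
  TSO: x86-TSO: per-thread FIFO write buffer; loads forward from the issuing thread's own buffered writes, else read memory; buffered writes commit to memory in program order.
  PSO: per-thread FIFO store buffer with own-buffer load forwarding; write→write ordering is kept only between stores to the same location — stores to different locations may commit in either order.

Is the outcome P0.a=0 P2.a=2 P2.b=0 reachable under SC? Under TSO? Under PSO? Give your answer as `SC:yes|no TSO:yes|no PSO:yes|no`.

outcome vector order: (P0.a,P2.a,P2.b)
[SC] allowed = {0/1/1; 0/2/1; 1/1/0; 1/1/1; 1/2/0; 1/2/1; 2/1/0; 2/1/1; 2/2/0; 2/2/1}
[TSO] allowed = {0/1/0; 0/1/1; 0/2/0; 0/2/1; 1/1/0; 1/1/1; 1/2/0; 1/2/1; 2/1/0; 2/1/1; 2/2/0; 2/2/1}
[PSO] allowed = {0/1/0; 0/1/1; 0/2/0; 0/2/1; 1/1/0; 1/1/1; 1/2/0; 1/2/1; 2/1/0; 2/1/1; 2/2/0; 2/2/1}
target 0/2/0 ∈ {TSO,PSO}

SC:no TSO:yes PSO:yes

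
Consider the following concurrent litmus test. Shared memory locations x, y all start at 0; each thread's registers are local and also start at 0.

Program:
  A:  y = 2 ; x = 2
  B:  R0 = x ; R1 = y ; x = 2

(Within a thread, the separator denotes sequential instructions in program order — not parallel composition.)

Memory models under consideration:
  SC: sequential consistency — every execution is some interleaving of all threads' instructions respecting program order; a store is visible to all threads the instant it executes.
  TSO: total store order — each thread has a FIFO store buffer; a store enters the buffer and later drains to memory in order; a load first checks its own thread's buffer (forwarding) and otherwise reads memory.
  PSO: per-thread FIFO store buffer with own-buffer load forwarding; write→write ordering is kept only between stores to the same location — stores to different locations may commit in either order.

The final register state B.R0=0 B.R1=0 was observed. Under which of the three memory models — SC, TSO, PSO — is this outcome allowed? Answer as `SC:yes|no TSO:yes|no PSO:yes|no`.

SC:yes TSO:yes PSO:yes

outcome vector order: (B.R0,B.R1)
under SC → 00; 02; 22
under TSO → 00; 02; 22
under PSO → 00; 02; 20; 22
target 00 ∈ {SC,TSO,PSO}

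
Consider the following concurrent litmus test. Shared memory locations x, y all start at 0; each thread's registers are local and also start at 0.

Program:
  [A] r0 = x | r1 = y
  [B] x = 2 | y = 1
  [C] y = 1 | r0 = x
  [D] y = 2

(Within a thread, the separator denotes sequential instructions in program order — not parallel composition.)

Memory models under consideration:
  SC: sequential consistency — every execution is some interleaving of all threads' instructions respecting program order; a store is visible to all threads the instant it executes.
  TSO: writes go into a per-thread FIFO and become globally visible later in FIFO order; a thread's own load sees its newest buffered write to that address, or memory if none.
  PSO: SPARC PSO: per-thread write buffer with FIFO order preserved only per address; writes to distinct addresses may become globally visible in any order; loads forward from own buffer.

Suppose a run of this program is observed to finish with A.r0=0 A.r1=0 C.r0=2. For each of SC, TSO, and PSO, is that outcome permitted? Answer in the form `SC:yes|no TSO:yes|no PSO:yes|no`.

SC:yes TSO:yes PSO:yes

outcome vector order: (A.r0,A.r1,C.r0)
SC (11): 0/0/0, 0/0/2, 0/1/0, 0/1/2, 0/2/0, 0/2/2, 2/0/2, 2/1/0, 2/1/2, 2/2/0, 2/2/2
TSO (12): 0/0/0, 0/0/2, 0/1/0, 0/1/2, 0/2/0, 0/2/2, 2/0/0, 2/0/2, 2/1/0, 2/1/2, 2/2/0, 2/2/2
PSO (12): 0/0/0, 0/0/2, 0/1/0, 0/1/2, 0/2/0, 0/2/2, 2/0/0, 2/0/2, 2/1/0, 2/1/2, 2/2/0, 2/2/2
target 0/0/2 ∈ {SC,TSO,PSO}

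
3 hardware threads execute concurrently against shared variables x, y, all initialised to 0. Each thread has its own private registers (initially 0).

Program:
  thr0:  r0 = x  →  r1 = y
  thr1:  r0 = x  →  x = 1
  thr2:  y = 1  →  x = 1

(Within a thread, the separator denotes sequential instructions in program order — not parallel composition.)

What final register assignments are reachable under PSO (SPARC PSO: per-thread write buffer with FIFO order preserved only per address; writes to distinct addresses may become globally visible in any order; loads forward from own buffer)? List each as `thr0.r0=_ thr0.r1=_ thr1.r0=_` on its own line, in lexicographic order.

thr0.r0=0 thr0.r1=0 thr1.r0=0
thr0.r0=0 thr0.r1=0 thr1.r0=1
thr0.r0=0 thr0.r1=1 thr1.r0=0
thr0.r0=0 thr0.r1=1 thr1.r0=1
thr0.r0=1 thr0.r1=0 thr1.r0=0
thr0.r0=1 thr0.r1=0 thr1.r0=1
thr0.r0=1 thr0.r1=1 thr1.r0=0
thr0.r0=1 thr0.r1=1 thr1.r0=1

outcome vector order: (thr0.r0,thr0.r1,thr1.r0)
|PSO outcomes| = 8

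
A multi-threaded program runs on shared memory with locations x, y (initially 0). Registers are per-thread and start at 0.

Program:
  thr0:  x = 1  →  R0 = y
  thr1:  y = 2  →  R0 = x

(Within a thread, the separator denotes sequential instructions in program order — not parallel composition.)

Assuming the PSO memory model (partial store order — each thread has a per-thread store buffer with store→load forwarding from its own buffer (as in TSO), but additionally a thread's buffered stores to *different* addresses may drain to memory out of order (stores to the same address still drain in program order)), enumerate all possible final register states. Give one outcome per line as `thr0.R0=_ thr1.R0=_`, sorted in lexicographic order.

outcome vector order: (thr0.R0,thr1.R0)
|PSO outcomes| = 4

thr0.R0=0 thr1.R0=0
thr0.R0=0 thr1.R0=1
thr0.R0=2 thr1.R0=0
thr0.R0=2 thr1.R0=1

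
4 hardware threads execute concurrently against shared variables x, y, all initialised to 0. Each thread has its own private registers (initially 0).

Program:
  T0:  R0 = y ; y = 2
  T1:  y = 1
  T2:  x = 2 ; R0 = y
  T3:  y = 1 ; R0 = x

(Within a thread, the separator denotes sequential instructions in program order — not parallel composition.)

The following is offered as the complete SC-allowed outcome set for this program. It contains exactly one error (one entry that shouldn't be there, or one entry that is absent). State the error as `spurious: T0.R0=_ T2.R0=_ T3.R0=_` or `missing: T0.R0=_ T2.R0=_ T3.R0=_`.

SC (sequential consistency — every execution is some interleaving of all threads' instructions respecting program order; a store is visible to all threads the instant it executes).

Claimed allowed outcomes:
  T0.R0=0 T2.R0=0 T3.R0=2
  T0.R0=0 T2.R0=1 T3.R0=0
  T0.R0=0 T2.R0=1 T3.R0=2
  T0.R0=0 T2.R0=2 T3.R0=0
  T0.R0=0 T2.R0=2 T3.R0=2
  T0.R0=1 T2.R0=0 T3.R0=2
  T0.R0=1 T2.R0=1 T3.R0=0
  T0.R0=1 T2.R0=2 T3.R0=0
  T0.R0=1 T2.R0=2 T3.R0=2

outcome vector order: (T0.R0,T2.R0,T3.R0)
[SC] allowed = {<0 0 2> <0 1 0> <0 1 2> <0 2 0> <0 2 2> <1 0 2> <1 1 0> <1 1 2> <1 2 0> <1 2 2>}
SC∖claimed = {<1 1 2>}

missing: T0.R0=1 T2.R0=1 T3.R0=2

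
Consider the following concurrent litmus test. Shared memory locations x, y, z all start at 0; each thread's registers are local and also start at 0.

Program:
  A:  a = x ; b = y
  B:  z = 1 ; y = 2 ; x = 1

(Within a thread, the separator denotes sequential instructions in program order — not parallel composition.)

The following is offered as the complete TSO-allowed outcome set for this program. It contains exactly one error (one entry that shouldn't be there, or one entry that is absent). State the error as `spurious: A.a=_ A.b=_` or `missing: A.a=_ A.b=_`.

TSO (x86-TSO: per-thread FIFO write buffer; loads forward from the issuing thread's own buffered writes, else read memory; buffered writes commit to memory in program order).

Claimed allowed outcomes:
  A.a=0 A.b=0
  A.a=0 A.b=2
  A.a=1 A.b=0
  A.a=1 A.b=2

spurious: A.a=1 A.b=0

outcome vector order: (A.a,A.b)
[TSO] allowed = {00 02 12}
claimed∖TSO = {10}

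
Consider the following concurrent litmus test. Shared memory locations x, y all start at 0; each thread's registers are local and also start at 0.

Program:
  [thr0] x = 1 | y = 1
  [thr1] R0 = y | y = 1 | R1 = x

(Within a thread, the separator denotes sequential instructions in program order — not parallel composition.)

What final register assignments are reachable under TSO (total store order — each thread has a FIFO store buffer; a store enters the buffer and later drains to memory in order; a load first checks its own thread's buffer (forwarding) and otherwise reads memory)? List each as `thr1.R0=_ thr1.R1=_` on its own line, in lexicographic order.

outcome vector order: (thr1.R0,thr1.R1)
|TSO outcomes| = 3

thr1.R0=0 thr1.R1=0
thr1.R0=0 thr1.R1=1
thr1.R0=1 thr1.R1=1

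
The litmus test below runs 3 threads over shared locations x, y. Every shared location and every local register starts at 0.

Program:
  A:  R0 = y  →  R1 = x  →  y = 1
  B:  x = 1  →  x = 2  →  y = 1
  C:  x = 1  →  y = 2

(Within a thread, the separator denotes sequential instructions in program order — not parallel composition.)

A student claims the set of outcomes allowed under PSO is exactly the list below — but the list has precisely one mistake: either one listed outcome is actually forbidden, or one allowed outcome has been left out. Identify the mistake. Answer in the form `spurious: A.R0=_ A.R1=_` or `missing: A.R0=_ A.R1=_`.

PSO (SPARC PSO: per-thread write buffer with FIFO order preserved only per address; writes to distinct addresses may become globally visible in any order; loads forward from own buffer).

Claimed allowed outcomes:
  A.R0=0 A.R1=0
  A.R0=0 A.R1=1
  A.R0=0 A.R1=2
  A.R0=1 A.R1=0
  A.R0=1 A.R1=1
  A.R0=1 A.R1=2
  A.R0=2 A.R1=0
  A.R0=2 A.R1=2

missing: A.R0=2 A.R1=1

outcome vector order: (A.R0,A.R1)
PSO (9): 00; 01; 02; 10; 11; 12; 20; 21; 22
PSO∖claimed = {21}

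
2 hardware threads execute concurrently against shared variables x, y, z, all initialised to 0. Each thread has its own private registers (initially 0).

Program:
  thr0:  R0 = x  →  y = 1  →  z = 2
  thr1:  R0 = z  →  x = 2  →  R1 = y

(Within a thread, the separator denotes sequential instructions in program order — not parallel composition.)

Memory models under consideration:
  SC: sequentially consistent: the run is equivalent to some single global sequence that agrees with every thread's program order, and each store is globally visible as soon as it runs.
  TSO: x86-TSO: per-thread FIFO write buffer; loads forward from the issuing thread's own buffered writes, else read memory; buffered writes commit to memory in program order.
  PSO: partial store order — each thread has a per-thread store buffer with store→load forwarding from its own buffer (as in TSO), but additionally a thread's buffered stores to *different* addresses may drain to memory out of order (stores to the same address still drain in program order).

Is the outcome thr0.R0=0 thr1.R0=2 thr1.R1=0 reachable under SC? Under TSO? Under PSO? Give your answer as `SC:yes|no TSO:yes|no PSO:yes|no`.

outcome vector order: (thr0.R0,thr1.R0,thr1.R1)
SC: 5 outcomes — {(0,0,0) (0,0,1) (0,2,1) (2,0,0) (2,0,1)}
TSO: 5 outcomes — {(0,0,0) (0,0,1) (0,2,1) (2,0,0) (2,0,1)}
PSO: 6 outcomes — {(0,0,0) (0,0,1) (0,2,0) (0,2,1) (2,0,0) (2,0,1)}
target (0,2,0) ∈ {PSO}

SC:no TSO:no PSO:yes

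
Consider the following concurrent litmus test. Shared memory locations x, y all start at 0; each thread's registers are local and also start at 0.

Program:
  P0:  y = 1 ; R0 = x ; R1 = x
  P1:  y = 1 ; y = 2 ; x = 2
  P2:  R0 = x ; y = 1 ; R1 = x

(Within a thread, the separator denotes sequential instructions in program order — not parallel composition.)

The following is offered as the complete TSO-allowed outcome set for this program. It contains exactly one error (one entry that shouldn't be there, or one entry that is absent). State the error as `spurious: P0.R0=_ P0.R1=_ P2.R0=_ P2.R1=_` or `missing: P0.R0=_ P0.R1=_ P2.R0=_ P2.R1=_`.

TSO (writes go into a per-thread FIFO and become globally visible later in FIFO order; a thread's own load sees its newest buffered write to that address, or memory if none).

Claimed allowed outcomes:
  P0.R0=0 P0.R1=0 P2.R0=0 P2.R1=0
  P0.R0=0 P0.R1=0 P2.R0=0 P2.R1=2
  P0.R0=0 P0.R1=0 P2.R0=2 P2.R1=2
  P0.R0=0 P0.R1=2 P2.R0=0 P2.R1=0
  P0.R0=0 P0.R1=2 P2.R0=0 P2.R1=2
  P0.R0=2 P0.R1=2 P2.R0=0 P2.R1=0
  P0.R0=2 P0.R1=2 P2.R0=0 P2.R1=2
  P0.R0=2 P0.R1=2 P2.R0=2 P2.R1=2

outcome vector order: (P0.R0,P0.R1,P2.R0,P2.R1)
TSO (9): (0,0,0,0) (0,0,0,2) (0,0,2,2) (0,2,0,0) (0,2,0,2) (0,2,2,2) (2,2,0,0) (2,2,0,2) (2,2,2,2)
TSO∖claimed = {(0,2,2,2)}

missing: P0.R0=0 P0.R1=2 P2.R0=2 P2.R1=2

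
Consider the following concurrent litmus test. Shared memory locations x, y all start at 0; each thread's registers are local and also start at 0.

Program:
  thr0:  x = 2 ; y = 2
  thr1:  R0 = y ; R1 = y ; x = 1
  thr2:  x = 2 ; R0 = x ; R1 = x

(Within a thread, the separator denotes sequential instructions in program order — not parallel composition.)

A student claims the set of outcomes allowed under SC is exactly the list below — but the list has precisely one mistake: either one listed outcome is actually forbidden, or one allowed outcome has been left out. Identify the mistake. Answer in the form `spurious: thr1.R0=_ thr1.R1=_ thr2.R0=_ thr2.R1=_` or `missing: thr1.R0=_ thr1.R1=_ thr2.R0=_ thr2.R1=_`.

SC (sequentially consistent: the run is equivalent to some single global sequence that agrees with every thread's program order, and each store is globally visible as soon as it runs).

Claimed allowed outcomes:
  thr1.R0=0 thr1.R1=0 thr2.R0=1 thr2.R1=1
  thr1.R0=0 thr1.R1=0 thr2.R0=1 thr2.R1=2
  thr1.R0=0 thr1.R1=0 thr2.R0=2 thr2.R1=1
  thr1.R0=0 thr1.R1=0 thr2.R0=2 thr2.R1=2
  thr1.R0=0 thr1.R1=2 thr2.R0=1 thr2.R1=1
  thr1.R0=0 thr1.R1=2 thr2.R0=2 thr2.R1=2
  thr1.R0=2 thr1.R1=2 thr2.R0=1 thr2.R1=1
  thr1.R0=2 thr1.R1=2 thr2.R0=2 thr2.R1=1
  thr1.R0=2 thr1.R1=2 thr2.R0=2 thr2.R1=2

outcome vector order: (thr1.R0,thr1.R1,thr2.R0,thr2.R1)
SC (10): <0 0 1 1>, <0 0 1 2>, <0 0 2 1>, <0 0 2 2>, <0 2 1 1>, <0 2 2 1>, <0 2 2 2>, <2 2 1 1>, <2 2 2 1>, <2 2 2 2>
SC∖claimed = {<0 2 2 1>}

missing: thr1.R0=0 thr1.R1=2 thr2.R0=2 thr2.R1=1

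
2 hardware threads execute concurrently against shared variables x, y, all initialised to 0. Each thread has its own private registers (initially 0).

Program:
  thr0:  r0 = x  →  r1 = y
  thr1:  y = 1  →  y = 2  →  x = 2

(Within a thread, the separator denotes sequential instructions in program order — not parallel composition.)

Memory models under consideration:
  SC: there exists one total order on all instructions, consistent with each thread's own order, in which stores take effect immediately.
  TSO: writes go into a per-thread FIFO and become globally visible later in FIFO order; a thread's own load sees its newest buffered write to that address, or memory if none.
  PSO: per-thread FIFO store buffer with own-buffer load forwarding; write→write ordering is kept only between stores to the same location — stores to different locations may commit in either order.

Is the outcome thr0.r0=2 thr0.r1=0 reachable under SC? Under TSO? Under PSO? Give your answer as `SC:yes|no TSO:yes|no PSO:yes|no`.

outcome vector order: (thr0.r0,thr0.r1)
under SC → 00 01 02 22
under TSO → 00 01 02 22
under PSO → 00 01 02 20 21 22
target 20 ∈ {PSO}

SC:no TSO:no PSO:yes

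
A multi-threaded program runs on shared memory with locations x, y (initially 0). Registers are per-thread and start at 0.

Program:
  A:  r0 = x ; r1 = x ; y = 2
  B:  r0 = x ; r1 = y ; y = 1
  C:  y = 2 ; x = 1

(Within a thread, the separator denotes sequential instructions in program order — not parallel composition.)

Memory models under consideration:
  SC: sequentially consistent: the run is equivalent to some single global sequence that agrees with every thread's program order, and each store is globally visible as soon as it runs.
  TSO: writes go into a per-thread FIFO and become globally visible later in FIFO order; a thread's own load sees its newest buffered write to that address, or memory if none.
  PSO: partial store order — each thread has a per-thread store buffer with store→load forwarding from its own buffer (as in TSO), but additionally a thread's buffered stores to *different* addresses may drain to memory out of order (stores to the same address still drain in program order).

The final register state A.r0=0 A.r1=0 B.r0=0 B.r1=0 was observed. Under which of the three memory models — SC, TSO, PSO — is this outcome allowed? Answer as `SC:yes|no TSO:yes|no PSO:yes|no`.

SC:yes TSO:yes PSO:yes

outcome vector order: (A.r0,A.r1,B.r0,B.r1)
[SC] allowed = {0/0/0/0; 0/0/0/2; 0/0/1/2; 0/1/0/0; 0/1/0/2; 0/1/1/2; 1/1/0/0; 1/1/0/2; 1/1/1/2}
[TSO] allowed = {0/0/0/0; 0/0/0/2; 0/0/1/2; 0/1/0/0; 0/1/0/2; 0/1/1/2; 1/1/0/0; 1/1/0/2; 1/1/1/2}
[PSO] allowed = {0/0/0/0; 0/0/0/2; 0/0/1/0; 0/0/1/2; 0/1/0/0; 0/1/0/2; 0/1/1/0; 0/1/1/2; 1/1/0/0; 1/1/0/2; 1/1/1/0; 1/1/1/2}
target 0/0/0/0 ∈ {SC,TSO,PSO}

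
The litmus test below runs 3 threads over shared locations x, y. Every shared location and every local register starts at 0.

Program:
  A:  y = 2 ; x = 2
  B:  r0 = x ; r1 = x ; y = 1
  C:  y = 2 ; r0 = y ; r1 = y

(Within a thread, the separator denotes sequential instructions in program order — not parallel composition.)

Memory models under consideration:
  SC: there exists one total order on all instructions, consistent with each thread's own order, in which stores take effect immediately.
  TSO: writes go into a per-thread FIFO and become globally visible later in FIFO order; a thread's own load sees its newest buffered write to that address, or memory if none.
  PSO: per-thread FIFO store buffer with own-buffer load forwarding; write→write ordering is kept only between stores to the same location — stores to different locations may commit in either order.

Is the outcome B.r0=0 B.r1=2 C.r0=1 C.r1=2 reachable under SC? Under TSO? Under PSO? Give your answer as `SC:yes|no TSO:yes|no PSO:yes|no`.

SC:no TSO:no PSO:yes

outcome vector order: (B.r0,B.r1,C.r0,C.r1)
SC (10): 0011; 0012; 0021; 0022; 0211; 0221; 0222; 2211; 2221; 2222
TSO (10): 0011; 0012; 0021; 0022; 0211; 0221; 0222; 2211; 2221; 2222
PSO (12): 0011; 0012; 0021; 0022; 0211; 0212; 0221; 0222; 2211; 2212; 2221; 2222
target 0212 ∈ {PSO}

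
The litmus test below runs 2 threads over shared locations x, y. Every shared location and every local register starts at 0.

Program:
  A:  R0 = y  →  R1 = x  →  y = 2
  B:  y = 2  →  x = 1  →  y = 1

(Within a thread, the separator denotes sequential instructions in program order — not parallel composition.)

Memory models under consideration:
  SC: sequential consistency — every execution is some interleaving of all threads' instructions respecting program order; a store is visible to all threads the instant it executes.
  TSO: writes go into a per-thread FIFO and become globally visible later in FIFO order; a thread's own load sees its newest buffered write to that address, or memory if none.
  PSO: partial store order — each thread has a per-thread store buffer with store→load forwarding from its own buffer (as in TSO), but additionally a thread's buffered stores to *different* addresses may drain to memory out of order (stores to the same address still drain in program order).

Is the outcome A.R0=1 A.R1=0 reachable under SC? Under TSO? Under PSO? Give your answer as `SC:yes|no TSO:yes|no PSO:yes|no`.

SC:no TSO:no PSO:yes

outcome vector order: (A.R0,A.R1)
SC: 5 outcomes — {0/0, 0/1, 1/1, 2/0, 2/1}
TSO: 5 outcomes — {0/0, 0/1, 1/1, 2/0, 2/1}
PSO: 6 outcomes — {0/0, 0/1, 1/0, 1/1, 2/0, 2/1}
target 1/0 ∈ {PSO}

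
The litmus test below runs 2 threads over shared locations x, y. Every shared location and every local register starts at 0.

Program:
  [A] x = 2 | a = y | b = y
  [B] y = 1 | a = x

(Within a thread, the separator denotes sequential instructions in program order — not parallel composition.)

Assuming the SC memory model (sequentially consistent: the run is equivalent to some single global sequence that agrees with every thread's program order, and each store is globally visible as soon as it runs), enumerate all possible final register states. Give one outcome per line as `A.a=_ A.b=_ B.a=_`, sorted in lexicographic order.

outcome vector order: (A.a,A.b,B.a)
|SC outcomes| = 4

A.a=0 A.b=0 B.a=2
A.a=0 A.b=1 B.a=2
A.a=1 A.b=1 B.a=0
A.a=1 A.b=1 B.a=2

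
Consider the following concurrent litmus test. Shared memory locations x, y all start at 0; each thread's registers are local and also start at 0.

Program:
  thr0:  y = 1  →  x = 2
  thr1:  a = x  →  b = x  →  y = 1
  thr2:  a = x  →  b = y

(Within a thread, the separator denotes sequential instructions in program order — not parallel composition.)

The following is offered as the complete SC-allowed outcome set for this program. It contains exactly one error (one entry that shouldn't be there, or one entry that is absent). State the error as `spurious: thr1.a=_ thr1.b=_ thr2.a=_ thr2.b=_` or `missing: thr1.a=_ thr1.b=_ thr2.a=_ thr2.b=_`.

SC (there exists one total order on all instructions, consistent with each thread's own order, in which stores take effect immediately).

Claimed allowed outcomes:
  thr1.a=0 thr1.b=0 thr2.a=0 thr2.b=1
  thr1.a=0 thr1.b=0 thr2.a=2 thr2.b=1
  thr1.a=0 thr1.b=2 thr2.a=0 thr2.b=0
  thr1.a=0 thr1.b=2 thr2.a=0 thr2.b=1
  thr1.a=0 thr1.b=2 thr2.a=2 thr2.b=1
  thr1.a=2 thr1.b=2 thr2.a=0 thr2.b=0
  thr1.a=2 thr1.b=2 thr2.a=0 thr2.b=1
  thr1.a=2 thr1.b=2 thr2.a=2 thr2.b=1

missing: thr1.a=0 thr1.b=0 thr2.a=0 thr2.b=0

outcome vector order: (thr1.a,thr1.b,thr2.a,thr2.b)
[SC] allowed = {<0 0 0 0>, <0 0 0 1>, <0 0 2 1>, <0 2 0 0>, <0 2 0 1>, <0 2 2 1>, <2 2 0 0>, <2 2 0 1>, <2 2 2 1>}
SC∖claimed = {<0 0 0 0>}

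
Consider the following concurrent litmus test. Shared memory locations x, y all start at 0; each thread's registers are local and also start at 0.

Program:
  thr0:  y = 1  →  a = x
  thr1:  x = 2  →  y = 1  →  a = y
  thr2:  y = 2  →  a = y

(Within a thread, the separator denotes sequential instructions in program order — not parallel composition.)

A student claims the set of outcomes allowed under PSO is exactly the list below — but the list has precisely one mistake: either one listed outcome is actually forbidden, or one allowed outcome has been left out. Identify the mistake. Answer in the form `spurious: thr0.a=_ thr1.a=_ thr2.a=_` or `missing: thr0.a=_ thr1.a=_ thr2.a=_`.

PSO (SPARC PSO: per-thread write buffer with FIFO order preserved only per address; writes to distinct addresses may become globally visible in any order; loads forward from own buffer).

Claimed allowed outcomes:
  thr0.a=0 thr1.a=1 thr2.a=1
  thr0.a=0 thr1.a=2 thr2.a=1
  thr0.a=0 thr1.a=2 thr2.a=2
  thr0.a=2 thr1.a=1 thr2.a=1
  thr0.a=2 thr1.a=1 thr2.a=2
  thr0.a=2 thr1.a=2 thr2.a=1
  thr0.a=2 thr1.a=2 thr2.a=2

outcome vector order: (thr0.a,thr1.a,thr2.a)
[PSO] allowed = {(0,1,1); (0,1,2); (0,2,1); (0,2,2); (2,1,1); (2,1,2); (2,2,1); (2,2,2)}
PSO∖claimed = {(0,1,2)}

missing: thr0.a=0 thr1.a=1 thr2.a=2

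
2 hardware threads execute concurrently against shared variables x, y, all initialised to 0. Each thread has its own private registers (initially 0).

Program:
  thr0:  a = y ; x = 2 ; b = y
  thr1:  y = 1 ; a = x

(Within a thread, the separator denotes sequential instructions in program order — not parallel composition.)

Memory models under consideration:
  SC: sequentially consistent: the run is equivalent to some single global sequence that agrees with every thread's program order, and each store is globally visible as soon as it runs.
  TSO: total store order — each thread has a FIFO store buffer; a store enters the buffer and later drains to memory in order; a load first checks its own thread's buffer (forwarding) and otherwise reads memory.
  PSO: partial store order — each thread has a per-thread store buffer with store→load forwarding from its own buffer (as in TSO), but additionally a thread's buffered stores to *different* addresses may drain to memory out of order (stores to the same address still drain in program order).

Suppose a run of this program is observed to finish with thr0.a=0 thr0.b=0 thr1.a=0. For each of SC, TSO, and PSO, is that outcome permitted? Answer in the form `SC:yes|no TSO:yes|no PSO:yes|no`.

SC:no TSO:yes PSO:yes

outcome vector order: (thr0.a,thr0.b,thr1.a)
under SC → 0/0/2; 0/1/0; 0/1/2; 1/1/0; 1/1/2
under TSO → 0/0/0; 0/0/2; 0/1/0; 0/1/2; 1/1/0; 1/1/2
under PSO → 0/0/0; 0/0/2; 0/1/0; 0/1/2; 1/1/0; 1/1/2
target 0/0/0 ∈ {TSO,PSO}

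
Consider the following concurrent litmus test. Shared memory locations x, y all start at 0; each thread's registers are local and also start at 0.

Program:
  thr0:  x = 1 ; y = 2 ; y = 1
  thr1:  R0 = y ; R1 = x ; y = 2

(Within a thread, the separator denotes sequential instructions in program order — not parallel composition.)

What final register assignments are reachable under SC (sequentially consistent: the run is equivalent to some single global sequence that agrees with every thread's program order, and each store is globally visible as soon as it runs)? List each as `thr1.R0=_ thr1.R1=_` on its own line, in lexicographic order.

thr1.R0=0 thr1.R1=0
thr1.R0=0 thr1.R1=1
thr1.R0=1 thr1.R1=1
thr1.R0=2 thr1.R1=1

outcome vector order: (thr1.R0,thr1.R1)
|SC outcomes| = 4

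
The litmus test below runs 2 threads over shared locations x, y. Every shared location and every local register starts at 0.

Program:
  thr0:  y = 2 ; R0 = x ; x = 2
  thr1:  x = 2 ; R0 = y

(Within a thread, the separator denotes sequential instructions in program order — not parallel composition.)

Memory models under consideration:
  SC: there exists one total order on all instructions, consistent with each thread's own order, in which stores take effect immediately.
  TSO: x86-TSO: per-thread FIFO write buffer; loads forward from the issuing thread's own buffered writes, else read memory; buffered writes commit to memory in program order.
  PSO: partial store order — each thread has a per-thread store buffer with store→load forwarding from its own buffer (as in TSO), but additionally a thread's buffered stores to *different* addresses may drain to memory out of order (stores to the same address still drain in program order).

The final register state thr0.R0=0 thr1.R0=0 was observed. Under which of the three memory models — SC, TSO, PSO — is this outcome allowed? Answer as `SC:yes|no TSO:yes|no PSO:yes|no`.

outcome vector order: (thr0.R0,thr1.R0)
SC: 3 outcomes — {02; 20; 22}
TSO: 4 outcomes — {00; 02; 20; 22}
PSO: 4 outcomes — {00; 02; 20; 22}
target 00 ∈ {TSO,PSO}

SC:no TSO:yes PSO:yes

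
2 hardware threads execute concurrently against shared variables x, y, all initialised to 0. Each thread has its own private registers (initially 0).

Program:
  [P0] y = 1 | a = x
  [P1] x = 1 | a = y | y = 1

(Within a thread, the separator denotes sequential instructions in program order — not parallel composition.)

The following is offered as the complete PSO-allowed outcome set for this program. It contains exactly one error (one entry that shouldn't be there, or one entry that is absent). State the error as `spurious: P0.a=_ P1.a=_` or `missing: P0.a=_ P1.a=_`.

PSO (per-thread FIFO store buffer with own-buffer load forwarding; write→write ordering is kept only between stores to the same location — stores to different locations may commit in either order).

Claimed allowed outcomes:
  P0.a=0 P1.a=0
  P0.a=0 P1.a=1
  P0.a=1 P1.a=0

outcome vector order: (P0.a,P1.a)
under PSO → <0 0> <0 1> <1 0> <1 1>
PSO∖claimed = {<1 1>}

missing: P0.a=1 P1.a=1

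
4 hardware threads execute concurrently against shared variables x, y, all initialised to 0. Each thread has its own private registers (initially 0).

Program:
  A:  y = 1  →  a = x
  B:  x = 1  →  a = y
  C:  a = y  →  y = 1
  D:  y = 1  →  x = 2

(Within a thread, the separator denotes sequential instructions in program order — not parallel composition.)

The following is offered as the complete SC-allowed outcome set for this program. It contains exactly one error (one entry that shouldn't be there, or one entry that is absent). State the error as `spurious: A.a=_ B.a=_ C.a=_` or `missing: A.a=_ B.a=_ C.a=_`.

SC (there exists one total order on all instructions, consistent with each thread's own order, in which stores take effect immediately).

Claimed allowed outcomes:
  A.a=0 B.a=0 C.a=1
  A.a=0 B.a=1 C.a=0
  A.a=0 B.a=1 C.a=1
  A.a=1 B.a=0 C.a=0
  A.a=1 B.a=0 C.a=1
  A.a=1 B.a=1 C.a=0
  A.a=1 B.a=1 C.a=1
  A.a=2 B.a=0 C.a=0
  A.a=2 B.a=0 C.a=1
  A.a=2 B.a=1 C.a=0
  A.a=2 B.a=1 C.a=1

spurious: A.a=0 B.a=0 C.a=1

outcome vector order: (A.a,B.a,C.a)
SC: 10 outcomes — {010; 011; 100; 101; 110; 111; 200; 201; 210; 211}
claimed∖SC = {001}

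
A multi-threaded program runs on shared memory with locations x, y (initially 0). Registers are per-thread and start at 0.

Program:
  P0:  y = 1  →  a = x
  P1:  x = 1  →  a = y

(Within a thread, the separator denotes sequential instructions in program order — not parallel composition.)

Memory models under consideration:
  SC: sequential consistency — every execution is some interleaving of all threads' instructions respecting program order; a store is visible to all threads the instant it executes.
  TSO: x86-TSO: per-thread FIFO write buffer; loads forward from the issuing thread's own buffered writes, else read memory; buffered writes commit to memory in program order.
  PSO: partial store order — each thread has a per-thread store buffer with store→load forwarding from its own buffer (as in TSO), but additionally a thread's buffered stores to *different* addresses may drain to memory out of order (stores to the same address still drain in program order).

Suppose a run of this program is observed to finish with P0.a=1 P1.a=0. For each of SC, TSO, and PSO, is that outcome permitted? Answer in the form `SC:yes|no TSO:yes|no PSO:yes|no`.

outcome vector order: (P0.a,P1.a)
under SC → 01; 10; 11
under TSO → 00; 01; 10; 11
under PSO → 00; 01; 10; 11
target 10 ∈ {SC,TSO,PSO}

SC:yes TSO:yes PSO:yes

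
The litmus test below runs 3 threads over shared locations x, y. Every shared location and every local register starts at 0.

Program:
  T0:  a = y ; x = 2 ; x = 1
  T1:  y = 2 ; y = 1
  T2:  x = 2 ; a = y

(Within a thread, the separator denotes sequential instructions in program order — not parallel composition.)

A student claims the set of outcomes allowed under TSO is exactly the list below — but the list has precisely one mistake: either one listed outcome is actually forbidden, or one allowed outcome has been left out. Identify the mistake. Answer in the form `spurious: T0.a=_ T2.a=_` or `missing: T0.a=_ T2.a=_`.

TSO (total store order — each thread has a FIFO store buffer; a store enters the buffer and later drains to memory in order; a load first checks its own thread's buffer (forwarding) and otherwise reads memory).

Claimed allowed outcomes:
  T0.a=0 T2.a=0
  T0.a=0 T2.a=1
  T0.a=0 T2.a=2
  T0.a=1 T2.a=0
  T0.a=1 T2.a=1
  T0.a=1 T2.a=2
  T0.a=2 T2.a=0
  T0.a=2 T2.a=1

outcome vector order: (T0.a,T2.a)
TSO (9): <0 0> <0 1> <0 2> <1 0> <1 1> <1 2> <2 0> <2 1> <2 2>
TSO∖claimed = {<2 2>}

missing: T0.a=2 T2.a=2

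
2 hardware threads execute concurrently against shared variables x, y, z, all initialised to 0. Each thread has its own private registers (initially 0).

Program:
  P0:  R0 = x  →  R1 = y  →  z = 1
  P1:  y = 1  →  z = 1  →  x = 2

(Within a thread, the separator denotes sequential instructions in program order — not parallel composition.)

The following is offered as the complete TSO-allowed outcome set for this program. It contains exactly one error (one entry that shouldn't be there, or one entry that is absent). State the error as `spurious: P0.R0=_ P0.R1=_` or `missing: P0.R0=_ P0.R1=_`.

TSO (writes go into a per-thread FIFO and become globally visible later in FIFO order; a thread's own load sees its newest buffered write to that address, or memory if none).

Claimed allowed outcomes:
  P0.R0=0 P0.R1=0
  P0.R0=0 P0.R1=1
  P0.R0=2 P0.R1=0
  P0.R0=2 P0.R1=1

spurious: P0.R0=2 P0.R1=0

outcome vector order: (P0.R0,P0.R1)
TSO (3): 0/0; 0/1; 2/1
claimed∖TSO = {2/0}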